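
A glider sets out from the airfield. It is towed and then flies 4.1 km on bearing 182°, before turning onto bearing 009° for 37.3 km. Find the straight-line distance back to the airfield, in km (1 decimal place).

33.2 km

Leg 1 (182°, 4.1 km): east 4.1 sin 182° = -0.14, north 4.1 cos 182° = -4.10
Leg 2 (009°, 37.3 km): east 37.3 sin 9° = 5.84, north 37.3 cos 9° = 36.84
Net: 5.69 east, 32.74 north. Distance = √((5.69)² + (32.74)²) = 33.234 km.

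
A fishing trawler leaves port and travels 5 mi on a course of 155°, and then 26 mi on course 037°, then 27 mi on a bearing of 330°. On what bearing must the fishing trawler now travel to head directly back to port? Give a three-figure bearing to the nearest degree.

Leg 1 (155°, 5 mi): east 5 sin 155° = 2.11, north 5 cos 155° = -4.53
Leg 2 (037°, 26 mi): east 26 sin 37° = 15.65, north 26 cos 37° = 20.76
Leg 3 (330°, 27 mi): east 27 sin 330° = -13.50, north 27 cos 330° = 23.38
Net displacement: 4.26 east, 39.62 north. Direction back to start is (-4.26, -39.62): bearing = atan2(-4.26, -39.62) mod 360° = 186.14° ≈ 186°.

186°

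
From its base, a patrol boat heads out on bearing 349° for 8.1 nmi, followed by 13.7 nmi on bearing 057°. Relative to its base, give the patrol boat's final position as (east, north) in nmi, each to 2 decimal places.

Leg 1 (349°, 8.1 nmi): east 8.1 sin 349° = -1.55, north 8.1 cos 349° = 7.95
Leg 2 (057°, 13.7 nmi): east 13.7 sin 57° = 11.49, north 13.7 cos 57° = 7.46
Summing: 9.94 nmi east, 15.41 nmi north → (9.94, 15.41).

(9.94, 15.41)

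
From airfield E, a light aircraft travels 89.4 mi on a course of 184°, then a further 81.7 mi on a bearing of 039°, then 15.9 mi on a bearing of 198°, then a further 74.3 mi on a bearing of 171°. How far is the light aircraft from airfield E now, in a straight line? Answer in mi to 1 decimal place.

Leg 1 (184°, 89.4 mi): east 89.4 sin 184° = -6.24, north 89.4 cos 184° = -89.18
Leg 2 (039°, 81.7 mi): east 81.7 sin 39° = 51.42, north 81.7 cos 39° = 63.49
Leg 3 (198°, 15.9 mi): east 15.9 sin 198° = -4.91, north 15.9 cos 198° = -15.12
Leg 4 (171°, 74.3 mi): east 74.3 sin 171° = 11.62, north 74.3 cos 171° = -73.39
Net: 51.89 east, -114.20 north. Distance = √((51.89)² + (-114.20)²) = 125.432 mi.

125.4 mi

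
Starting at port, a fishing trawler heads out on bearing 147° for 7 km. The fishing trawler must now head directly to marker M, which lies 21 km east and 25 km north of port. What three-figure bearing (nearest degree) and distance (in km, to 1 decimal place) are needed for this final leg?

029°, 35.3 km

Leg 1 (147°, 7 km): east 7 sin 147° = 3.81, north 7 cos 147° = -5.87
Current position: (3.81, -5.87). Target: (21, 25). Remaining: Δeast = 17.19, Δnorth = 30.87.
Bearing = atan2(17.19, 30.87) mod 360° = 29.11°; distance = √((17.19)² + (30.87)²) = 35.333 km.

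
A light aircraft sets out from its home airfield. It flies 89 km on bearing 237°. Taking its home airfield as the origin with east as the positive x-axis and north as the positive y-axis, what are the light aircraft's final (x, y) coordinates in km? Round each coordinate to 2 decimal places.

Leg 1 (237°, 89 km): east 89 sin 237° = -74.64, north 89 cos 237° = -48.47
Summing: -74.64 km east, -48.47 km north → (-74.64, -48.47).

(-74.64, -48.47)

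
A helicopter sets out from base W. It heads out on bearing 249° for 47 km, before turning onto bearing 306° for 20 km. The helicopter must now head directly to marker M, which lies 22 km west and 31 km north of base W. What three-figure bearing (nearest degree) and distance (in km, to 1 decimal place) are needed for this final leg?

047°, 52.4 km

Leg 1 (249°, 47 km): east 47 sin 249° = -43.88, north 47 cos 249° = -16.84
Leg 2 (306°, 20 km): east 20 sin 306° = -16.18, north 20 cos 306° = 11.76
Current position: (-60.06, -5.09). Target: (-22, 31). Remaining: Δeast = 38.06, Δnorth = 36.09.
Bearing = atan2(38.06, 36.09) mod 360° = 46.52°; distance = √((38.06)² + (36.09)²) = 52.448 km.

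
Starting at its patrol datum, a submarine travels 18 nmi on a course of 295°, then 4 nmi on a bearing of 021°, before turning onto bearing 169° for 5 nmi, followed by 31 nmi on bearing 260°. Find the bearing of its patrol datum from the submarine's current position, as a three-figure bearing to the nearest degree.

Leg 1 (295°, 18 nmi): east 18 sin 295° = -16.31, north 18 cos 295° = 7.61
Leg 2 (021°, 4 nmi): east 4 sin 21° = 1.43, north 4 cos 21° = 3.73
Leg 3 (169°, 5 nmi): east 5 sin 169° = 0.95, north 5 cos 169° = -4.91
Leg 4 (260°, 31 nmi): east 31 sin 260° = -30.53, north 31 cos 260° = -5.38
Net displacement: -44.46 east, 1.05 north. Direction back to start is (44.46, -1.05): bearing = atan2(44.46, -1.05) mod 360° = 91.35° ≈ 091°.

091°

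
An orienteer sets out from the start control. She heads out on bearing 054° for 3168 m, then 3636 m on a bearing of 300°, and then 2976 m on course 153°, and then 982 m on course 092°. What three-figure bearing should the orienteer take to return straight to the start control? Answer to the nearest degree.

Leg 1 (054°, 3168 m): east 3168 sin 54° = 2562.97, north 3168 cos 54° = 1862.10
Leg 2 (300°, 3636 m): east 3636 sin 300° = -3148.87, north 3636 cos 300° = 1818.00
Leg 3 (153°, 2976 m): east 2976 sin 153° = 1351.08, north 2976 cos 153° = -2651.64
Leg 4 (092°, 982 m): east 982 sin 92° = 981.40, north 982 cos 92° = -34.27
Net displacement: 1746.57 east, 994.20 north. Direction back to start is (-1746.57, -994.20): bearing = atan2(-1746.57, -994.20) mod 360° = 240.35° ≈ 240°.

240°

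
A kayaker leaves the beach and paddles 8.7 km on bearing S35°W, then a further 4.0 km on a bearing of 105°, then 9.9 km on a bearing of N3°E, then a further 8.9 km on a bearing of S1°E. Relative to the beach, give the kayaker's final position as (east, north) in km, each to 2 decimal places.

(-0.45, -7.17)

Leg 1 (S35°W, 8.7 km): east 8.7 sin 215° = -4.99, north 8.7 cos 215° = -7.13
Leg 2 (105°, 4.0 km): east 4.0 sin 105° = 3.86, north 4.0 cos 105° = -1.04
Leg 3 (N3°E, 9.9 km): east 9.9 sin 3° = 0.52, north 9.9 cos 3° = 9.89
Leg 4 (S1°E, 8.9 km): east 8.9 sin 179° = 0.16, north 8.9 cos 179° = -8.90
Summing: -0.45 km east, -7.17 km north → (-0.45, -7.17).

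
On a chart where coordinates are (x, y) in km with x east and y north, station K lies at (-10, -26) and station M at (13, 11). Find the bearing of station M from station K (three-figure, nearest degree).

Δeast = 13 − -10 = 23.00; Δnorth = 11 − -26 = 37.00.
Bearing = atan2(Δeast, Δnorth) mod 360° = 31.87° ≈ 032°.

032°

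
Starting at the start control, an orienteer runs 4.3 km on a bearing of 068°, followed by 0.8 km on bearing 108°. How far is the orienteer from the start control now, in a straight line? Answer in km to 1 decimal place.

4.9 km

Leg 1 (068°, 4.3 km): east 4.3 sin 68° = 3.99, north 4.3 cos 68° = 1.61
Leg 2 (108°, 0.8 km): east 0.8 sin 108° = 0.76, north 0.8 cos 108° = -0.25
Net: 4.75 east, 1.36 north. Distance = √((4.75)² + (1.36)²) = 4.940 km.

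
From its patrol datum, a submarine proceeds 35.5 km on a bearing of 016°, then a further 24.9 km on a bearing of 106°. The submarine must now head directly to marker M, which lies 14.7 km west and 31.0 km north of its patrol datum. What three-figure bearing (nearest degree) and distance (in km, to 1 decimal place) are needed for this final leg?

274°, 48.6 km

Leg 1 (016°, 35.5 km): east 35.5 sin 16° = 9.79, north 35.5 cos 16° = 34.12
Leg 2 (106°, 24.9 km): east 24.9 sin 106° = 23.94, north 24.9 cos 106° = -6.86
Current position: (33.72, 27.26). Target: (-14.7, 31.0). Remaining: Δeast = -48.42, Δnorth = 3.74.
Bearing = atan2(-48.42, 3.74) mod 360° = 274.42°; distance = √((-48.42)² + (3.74)²) = 48.565 km.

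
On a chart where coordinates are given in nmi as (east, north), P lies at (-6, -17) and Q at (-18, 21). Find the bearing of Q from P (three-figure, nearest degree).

342°

Δeast = -18 − -6 = -12.00; Δnorth = 21 − -17 = 38.00.
Bearing = atan2(Δeast, Δnorth) mod 360° = 342.47° ≈ 342°.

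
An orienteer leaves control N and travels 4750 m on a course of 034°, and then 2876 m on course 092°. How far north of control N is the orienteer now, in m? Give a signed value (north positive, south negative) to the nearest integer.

Leg 1 (034°, 4750 m): east 4750 sin 34° = 2656.17, north 4750 cos 34° = 3937.93
Leg 2 (092°, 2876 m): east 2876 sin 92° = 2874.25, north 2876 cos 92° = -100.37
Net north component: 3837.56 m.

3838 m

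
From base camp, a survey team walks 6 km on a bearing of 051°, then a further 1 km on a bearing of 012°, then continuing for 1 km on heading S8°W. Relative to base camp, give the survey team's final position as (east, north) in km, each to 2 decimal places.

(4.73, 3.76)

Leg 1 (051°, 6 km): east 6 sin 51° = 4.66, north 6 cos 51° = 3.78
Leg 2 (012°, 1 km): east 1 sin 12° = 0.21, north 1 cos 12° = 0.98
Leg 3 (S8°W, 1 km): east 1 sin 188° = -0.14, north 1 cos 188° = -0.99
Summing: 4.73 km east, 3.76 km north → (4.73, 3.76).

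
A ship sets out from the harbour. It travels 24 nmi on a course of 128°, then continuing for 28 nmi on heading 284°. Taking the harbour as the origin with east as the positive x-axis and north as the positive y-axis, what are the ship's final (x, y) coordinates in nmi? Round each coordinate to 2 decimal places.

(-8.26, -8.00)

Leg 1 (128°, 24 nmi): east 24 sin 128° = 18.91, north 24 cos 128° = -14.78
Leg 2 (284°, 28 nmi): east 28 sin 284° = -27.17, north 28 cos 284° = 6.77
Summing: -8.26 nmi east, -8.00 nmi north → (-8.26, -8.00).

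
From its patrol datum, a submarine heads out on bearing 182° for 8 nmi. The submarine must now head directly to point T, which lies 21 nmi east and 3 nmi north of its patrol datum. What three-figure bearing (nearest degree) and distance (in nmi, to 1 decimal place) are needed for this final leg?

Leg 1 (182°, 8 nmi): east 8 sin 182° = -0.28, north 8 cos 182° = -8.00
Current position: (-0.28, -8.00). Target: (21, 3). Remaining: Δeast = 21.28, Δnorth = 11.00.
Bearing = atan2(21.28, 11.00) mod 360° = 62.67°; distance = √((21.28)² + (11.00)²) = 23.952 nmi.

063°, 24.0 nmi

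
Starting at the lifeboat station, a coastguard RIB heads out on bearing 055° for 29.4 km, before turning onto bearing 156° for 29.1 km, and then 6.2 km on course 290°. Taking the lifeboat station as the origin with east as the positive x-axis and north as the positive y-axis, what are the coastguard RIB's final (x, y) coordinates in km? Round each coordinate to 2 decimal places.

Leg 1 (055°, 29.4 km): east 29.4 sin 55° = 24.08, north 29.4 cos 55° = 16.86
Leg 2 (156°, 29.1 km): east 29.1 sin 156° = 11.84, north 29.1 cos 156° = -26.58
Leg 3 (290°, 6.2 km): east 6.2 sin 290° = -5.83, north 6.2 cos 290° = 2.12
Summing: 30.09 km east, -7.60 km north → (30.09, -7.60).

(30.09, -7.60)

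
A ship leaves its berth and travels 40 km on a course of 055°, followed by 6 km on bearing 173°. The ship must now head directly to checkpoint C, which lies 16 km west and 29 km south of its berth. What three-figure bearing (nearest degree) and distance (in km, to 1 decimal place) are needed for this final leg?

227°, 67.6 km

Leg 1 (055°, 40 km): east 40 sin 55° = 32.77, north 40 cos 55° = 22.94
Leg 2 (173°, 6 km): east 6 sin 173° = 0.73, north 6 cos 173° = -5.96
Current position: (33.50, 16.99). Target: (-16, -29). Remaining: Δeast = -49.50, Δnorth = -45.99.
Bearing = atan2(-49.50, -45.99) mod 360° = 227.10°; distance = √((-49.50)² + (-45.99)²) = 67.564 km.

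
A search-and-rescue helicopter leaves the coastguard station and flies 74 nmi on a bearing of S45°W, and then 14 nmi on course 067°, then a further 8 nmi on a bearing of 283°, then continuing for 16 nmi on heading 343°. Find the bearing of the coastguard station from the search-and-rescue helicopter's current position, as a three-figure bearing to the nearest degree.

060°

Leg 1 (S45°W, 74 nmi): east 74 sin 225° = -52.33, north 74 cos 225° = -52.33
Leg 2 (067°, 14 nmi): east 14 sin 67° = 12.89, north 14 cos 67° = 5.47
Leg 3 (283°, 8 nmi): east 8 sin 283° = -7.79, north 8 cos 283° = 1.80
Leg 4 (343°, 16 nmi): east 16 sin 343° = -4.68, north 16 cos 343° = 15.30
Net displacement: -51.91 east, -29.76 north. Direction back to start is (51.91, 29.76): bearing = atan2(51.91, 29.76) mod 360° = 60.18° ≈ 060°.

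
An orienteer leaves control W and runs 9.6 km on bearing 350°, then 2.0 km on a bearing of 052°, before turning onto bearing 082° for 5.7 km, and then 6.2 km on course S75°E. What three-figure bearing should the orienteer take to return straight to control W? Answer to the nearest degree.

Leg 1 (350°, 9.6 km): east 9.6 sin 350° = -1.67, north 9.6 cos 350° = 9.45
Leg 2 (052°, 2.0 km): east 2.0 sin 52° = 1.58, north 2.0 cos 52° = 1.23
Leg 3 (082°, 5.7 km): east 5.7 sin 82° = 5.64, north 5.7 cos 82° = 0.79
Leg 4 (S75°E, 6.2 km): east 6.2 sin 105° = 5.99, north 6.2 cos 105° = -1.60
Net displacement: 11.54 east, 9.87 north. Direction back to start is (-11.54, -9.87): bearing = atan2(-11.54, -9.87) mod 360° = 229.45° ≈ 229°.

229°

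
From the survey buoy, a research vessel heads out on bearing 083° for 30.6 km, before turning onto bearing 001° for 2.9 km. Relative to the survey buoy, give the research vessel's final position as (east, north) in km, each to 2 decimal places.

Leg 1 (083°, 30.6 km): east 30.6 sin 83° = 30.37, north 30.6 cos 83° = 3.73
Leg 2 (001°, 2.9 km): east 2.9 sin 1° = 0.05, north 2.9 cos 1° = 2.90
Summing: 30.42 km east, 6.63 km north → (30.42, 6.63).

(30.42, 6.63)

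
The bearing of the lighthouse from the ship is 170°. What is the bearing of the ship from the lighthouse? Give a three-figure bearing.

Back-bearing = 170° + 180° = 350°.

350°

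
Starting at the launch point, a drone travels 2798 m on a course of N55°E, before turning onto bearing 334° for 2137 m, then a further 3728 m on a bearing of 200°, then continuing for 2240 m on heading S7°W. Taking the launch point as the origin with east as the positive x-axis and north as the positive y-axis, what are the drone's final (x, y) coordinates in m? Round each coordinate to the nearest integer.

Leg 1 (N55°E, 2798 m): east 2798 sin 55° = 2291.99, north 2798 cos 55° = 1604.87
Leg 2 (334°, 2137 m): east 2137 sin 334° = -936.80, north 2137 cos 334° = 1920.72
Leg 3 (200°, 3728 m): east 3728 sin 200° = -1275.05, north 3728 cos 200° = -3503.17
Leg 4 (S7°W, 2240 m): east 2240 sin 187° = -272.99, north 2240 cos 187° = -2223.30
Summing: -192.85 m east, -2200.89 m north → (-193, -2201).

(-193, -2201)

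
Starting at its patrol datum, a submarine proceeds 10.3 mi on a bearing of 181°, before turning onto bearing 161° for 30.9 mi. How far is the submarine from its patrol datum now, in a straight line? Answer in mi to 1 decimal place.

40.7 mi

Leg 1 (181°, 10.3 mi): east 10.3 sin 181° = -0.18, north 10.3 cos 181° = -10.30
Leg 2 (161°, 30.9 mi): east 30.9 sin 161° = 10.06, north 30.9 cos 161° = -29.22
Net: 9.88 east, -39.51 north. Distance = √((9.88)² + (-39.51)²) = 40.731 mi.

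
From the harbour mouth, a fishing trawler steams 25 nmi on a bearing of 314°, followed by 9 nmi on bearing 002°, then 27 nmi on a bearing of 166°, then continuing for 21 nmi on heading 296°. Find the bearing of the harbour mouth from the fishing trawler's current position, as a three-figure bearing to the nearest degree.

107°

Leg 1 (314°, 25 nmi): east 25 sin 314° = -17.98, north 25 cos 314° = 17.37
Leg 2 (002°, 9 nmi): east 9 sin 2° = 0.31, north 9 cos 2° = 8.99
Leg 3 (166°, 27 nmi): east 27 sin 166° = 6.53, north 27 cos 166° = -26.20
Leg 4 (296°, 21 nmi): east 21 sin 296° = -18.87, north 21 cos 296° = 9.21
Net displacement: -30.01 east, 9.37 north. Direction back to start is (30.01, -9.37): bearing = atan2(30.01, -9.37) mod 360° = 107.34° ≈ 107°.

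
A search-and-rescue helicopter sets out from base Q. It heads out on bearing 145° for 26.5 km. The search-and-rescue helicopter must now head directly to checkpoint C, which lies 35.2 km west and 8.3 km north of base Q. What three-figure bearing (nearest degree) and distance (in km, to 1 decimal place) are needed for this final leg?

Leg 1 (145°, 26.5 km): east 26.5 sin 145° = 15.20, north 26.5 cos 145° = -21.71
Current position: (15.20, -21.71). Target: (-35.2, 8.3). Remaining: Δeast = -50.40, Δnorth = 30.01.
Bearing = atan2(-50.40, 30.01) mod 360° = 300.77°; distance = √((-50.40)² + (30.01)²) = 58.657 km.

301°, 58.7 km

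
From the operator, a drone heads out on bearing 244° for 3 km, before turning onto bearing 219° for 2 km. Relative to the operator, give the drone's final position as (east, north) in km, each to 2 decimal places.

Leg 1 (244°, 3 km): east 3 sin 244° = -2.70, north 3 cos 244° = -1.32
Leg 2 (219°, 2 km): east 2 sin 219° = -1.26, north 2 cos 219° = -1.55
Summing: -3.96 km east, -2.87 km north → (-3.96, -2.87).

(-3.96, -2.87)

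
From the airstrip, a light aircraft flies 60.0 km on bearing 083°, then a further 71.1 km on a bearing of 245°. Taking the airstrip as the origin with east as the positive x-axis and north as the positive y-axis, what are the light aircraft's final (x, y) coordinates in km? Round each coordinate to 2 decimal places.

Leg 1 (083°, 60.0 km): east 60.0 sin 83° = 59.55, north 60.0 cos 83° = 7.31
Leg 2 (245°, 71.1 km): east 71.1 sin 245° = -64.44, north 71.1 cos 245° = -30.05
Summing: -4.89 km east, -22.74 km north → (-4.89, -22.74).

(-4.89, -22.74)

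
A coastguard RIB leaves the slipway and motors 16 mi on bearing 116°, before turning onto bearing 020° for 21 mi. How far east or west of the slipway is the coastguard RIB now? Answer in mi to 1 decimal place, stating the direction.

Leg 1 (116°, 16 mi): east 16 sin 116° = 14.38, north 16 cos 116° = -7.01
Leg 2 (020°, 21 mi): east 21 sin 20° = 7.18, north 21 cos 20° = 19.73
Net east component: 21.56 mi.

21.6 mi east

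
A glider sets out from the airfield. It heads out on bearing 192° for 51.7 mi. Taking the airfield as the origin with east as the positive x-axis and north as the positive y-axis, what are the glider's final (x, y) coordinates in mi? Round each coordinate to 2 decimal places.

(-10.75, -50.57)

Leg 1 (192°, 51.7 mi): east 51.7 sin 192° = -10.75, north 51.7 cos 192° = -50.57
Summing: -10.75 mi east, -50.57 mi north → (-10.75, -50.57).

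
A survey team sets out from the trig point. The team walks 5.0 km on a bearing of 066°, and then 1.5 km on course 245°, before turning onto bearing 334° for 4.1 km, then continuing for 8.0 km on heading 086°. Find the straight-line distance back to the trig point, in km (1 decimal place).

11.0 km

Leg 1 (066°, 5.0 km): east 5.0 sin 66° = 4.57, north 5.0 cos 66° = 2.03
Leg 2 (245°, 1.5 km): east 1.5 sin 245° = -1.36, north 1.5 cos 245° = -0.63
Leg 3 (334°, 4.1 km): east 4.1 sin 334° = -1.80, north 4.1 cos 334° = 3.69
Leg 4 (086°, 8.0 km): east 8.0 sin 86° = 7.98, north 8.0 cos 86° = 0.56
Net: 9.39 east, 5.64 north. Distance = √((9.39)² + (5.64)²) = 10.956 km.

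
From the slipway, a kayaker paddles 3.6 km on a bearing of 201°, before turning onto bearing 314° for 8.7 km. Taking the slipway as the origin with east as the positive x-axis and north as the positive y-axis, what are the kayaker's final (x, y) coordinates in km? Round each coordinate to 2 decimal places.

Leg 1 (201°, 3.6 km): east 3.6 sin 201° = -1.29, north 3.6 cos 201° = -3.36
Leg 2 (314°, 8.7 km): east 8.7 sin 314° = -6.26, north 8.7 cos 314° = 6.04
Summing: -7.55 km east, 2.68 km north → (-7.55, 2.68).

(-7.55, 2.68)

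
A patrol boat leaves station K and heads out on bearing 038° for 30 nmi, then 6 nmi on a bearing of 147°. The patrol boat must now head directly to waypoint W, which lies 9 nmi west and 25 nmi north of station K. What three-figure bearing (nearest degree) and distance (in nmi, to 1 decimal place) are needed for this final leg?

Leg 1 (038°, 30 nmi): east 30 sin 38° = 18.47, north 30 cos 38° = 23.64
Leg 2 (147°, 6 nmi): east 6 sin 147° = 3.27, north 6 cos 147° = -5.03
Current position: (21.74, 18.61). Target: (-9, 25). Remaining: Δeast = -30.74, Δnorth = 6.39.
Bearing = atan2(-30.74, 6.39) mod 360° = 281.75°; distance = √((-30.74)² + (6.39)²) = 31.395 nmi.

282°, 31.4 nmi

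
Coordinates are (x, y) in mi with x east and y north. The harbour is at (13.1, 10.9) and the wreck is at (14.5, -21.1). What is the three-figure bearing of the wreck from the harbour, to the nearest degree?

Δeast = 14.5 − 13.1 = 1.40; Δnorth = -21.1 − 10.9 = -32.00.
Bearing = atan2(Δeast, Δnorth) mod 360° = 177.49° ≈ 177°.

177°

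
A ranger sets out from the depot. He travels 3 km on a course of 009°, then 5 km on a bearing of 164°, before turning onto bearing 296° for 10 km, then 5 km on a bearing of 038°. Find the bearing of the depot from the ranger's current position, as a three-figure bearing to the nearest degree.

Leg 1 (009°, 3 km): east 3 sin 9° = 0.47, north 3 cos 9° = 2.96
Leg 2 (164°, 5 km): east 5 sin 164° = 1.38, north 5 cos 164° = -4.81
Leg 3 (296°, 10 km): east 10 sin 296° = -8.99, north 10 cos 296° = 4.38
Leg 4 (038°, 5 km): east 5 sin 38° = 3.08, north 5 cos 38° = 3.94
Net displacement: -4.06 east, 6.48 north. Direction back to start is (4.06, -6.48): bearing = atan2(4.06, -6.48) mod 360° = 147.92° ≈ 148°.

148°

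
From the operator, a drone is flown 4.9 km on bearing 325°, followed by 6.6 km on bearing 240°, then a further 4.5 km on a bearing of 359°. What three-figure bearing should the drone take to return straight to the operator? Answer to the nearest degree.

Leg 1 (325°, 4.9 km): east 4.9 sin 325° = -2.81, north 4.9 cos 325° = 4.01
Leg 2 (240°, 6.6 km): east 6.6 sin 240° = -5.72, north 6.6 cos 240° = -3.30
Leg 3 (359°, 4.5 km): east 4.5 sin 359° = -0.08, north 4.5 cos 359° = 4.50
Net displacement: -8.60 east, 5.21 north. Direction back to start is (8.60, -5.21): bearing = atan2(8.60, -5.21) mod 360° = 121.21° ≈ 121°.

121°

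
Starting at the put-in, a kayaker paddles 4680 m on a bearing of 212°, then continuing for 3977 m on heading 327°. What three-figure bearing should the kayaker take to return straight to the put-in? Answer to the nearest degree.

Leg 1 (212°, 4680 m): east 4680 sin 212° = -2480.02, north 4680 cos 212° = -3968.87
Leg 2 (327°, 3977 m): east 3977 sin 327° = -2166.03, north 3977 cos 327° = 3335.39
Net displacement: -4646.05 east, -633.47 north. Direction back to start is (4646.05, 633.47): bearing = atan2(4646.05, 633.47) mod 360° = 82.24° ≈ 082°.

082°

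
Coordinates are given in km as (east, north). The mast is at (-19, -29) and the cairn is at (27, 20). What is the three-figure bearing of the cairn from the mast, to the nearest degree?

Δeast = 27 − -19 = 46.00; Δnorth = 20 − -29 = 49.00.
Bearing = atan2(Δeast, Δnorth) mod 360° = 43.19° ≈ 043°.

043°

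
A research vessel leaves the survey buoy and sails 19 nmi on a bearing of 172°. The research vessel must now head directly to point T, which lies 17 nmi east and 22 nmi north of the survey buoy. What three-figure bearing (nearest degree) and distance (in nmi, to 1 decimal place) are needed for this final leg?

019°, 43.3 nmi

Leg 1 (172°, 19 nmi): east 19 sin 172° = 2.64, north 19 cos 172° = -18.82
Current position: (2.64, -18.82). Target: (17, 22). Remaining: Δeast = 14.36, Δnorth = 40.82.
Bearing = atan2(14.36, 40.82) mod 360° = 19.38°; distance = √((14.36)² + (40.82)²) = 43.266 nmi.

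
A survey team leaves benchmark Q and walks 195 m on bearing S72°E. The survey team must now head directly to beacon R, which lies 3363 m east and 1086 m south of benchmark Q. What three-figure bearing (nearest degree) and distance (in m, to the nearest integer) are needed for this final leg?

108°, 3339 m

Leg 1 (S72°E, 195 m): east 195 sin 108° = 185.46, north 195 cos 108° = -60.26
Current position: (185.46, -60.26). Target: (3363, -1086). Remaining: Δeast = 3177.54, Δnorth = -1025.74.
Bearing = atan2(3177.54, -1025.74) mod 360° = 107.89°; distance = √((3177.54)² + (-1025.74)²) = 3339.002 m.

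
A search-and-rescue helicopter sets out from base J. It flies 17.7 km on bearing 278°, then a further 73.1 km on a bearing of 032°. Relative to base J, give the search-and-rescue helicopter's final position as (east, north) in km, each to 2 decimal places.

(21.21, 64.46)

Leg 1 (278°, 17.7 km): east 17.7 sin 278° = -17.53, north 17.7 cos 278° = 2.46
Leg 2 (032°, 73.1 km): east 73.1 sin 32° = 38.74, north 73.1 cos 32° = 61.99
Summing: 21.21 km east, 64.46 km north → (21.21, 64.46).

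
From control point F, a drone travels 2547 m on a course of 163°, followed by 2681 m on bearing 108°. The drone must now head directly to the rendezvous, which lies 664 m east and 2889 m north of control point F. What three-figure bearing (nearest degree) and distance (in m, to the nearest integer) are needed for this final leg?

Leg 1 (163°, 2547 m): east 2547 sin 163° = 744.67, north 2547 cos 163° = -2435.71
Leg 2 (108°, 2681 m): east 2681 sin 108° = 2549.78, north 2681 cos 108° = -828.47
Current position: (3294.45, -3264.18). Target: (664, 2889). Remaining: Δeast = -2630.45, Δnorth = 6153.18.
Bearing = atan2(-2630.45, 6153.18) mod 360° = 336.85°; distance = √((-2630.45)² + (6153.18)²) = 6691.856 m.

337°, 6692 m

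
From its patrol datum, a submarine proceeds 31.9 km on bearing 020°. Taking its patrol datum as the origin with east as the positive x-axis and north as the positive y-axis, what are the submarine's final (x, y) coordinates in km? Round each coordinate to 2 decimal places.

(10.91, 29.98)

Leg 1 (020°, 31.9 km): east 31.9 sin 20° = 10.91, north 31.9 cos 20° = 29.98
Summing: 10.91 km east, 29.98 km north → (10.91, 29.98).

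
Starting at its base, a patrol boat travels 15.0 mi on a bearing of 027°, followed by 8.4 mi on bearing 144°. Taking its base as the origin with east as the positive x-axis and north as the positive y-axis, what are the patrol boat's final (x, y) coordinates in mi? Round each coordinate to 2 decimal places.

(11.75, 6.57)

Leg 1 (027°, 15.0 mi): east 15.0 sin 27° = 6.81, north 15.0 cos 27° = 13.37
Leg 2 (144°, 8.4 mi): east 8.4 sin 144° = 4.94, north 8.4 cos 144° = -6.80
Summing: 11.75 mi east, 6.57 mi north → (11.75, 6.57).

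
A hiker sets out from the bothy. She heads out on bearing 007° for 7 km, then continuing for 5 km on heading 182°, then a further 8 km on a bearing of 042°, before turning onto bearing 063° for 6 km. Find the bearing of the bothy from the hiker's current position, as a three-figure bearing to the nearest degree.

227°

Leg 1 (007°, 7 km): east 7 sin 7° = 0.85, north 7 cos 7° = 6.95
Leg 2 (182°, 5 km): east 5 sin 182° = -0.17, north 5 cos 182° = -5.00
Leg 3 (042°, 8 km): east 8 sin 42° = 5.35, north 8 cos 42° = 5.95
Leg 4 (063°, 6 km): east 6 sin 63° = 5.35, north 6 cos 63° = 2.72
Net displacement: 11.38 east, 10.62 north. Direction back to start is (-11.38, -10.62): bearing = atan2(-11.38, -10.62) mod 360° = 226.97° ≈ 227°.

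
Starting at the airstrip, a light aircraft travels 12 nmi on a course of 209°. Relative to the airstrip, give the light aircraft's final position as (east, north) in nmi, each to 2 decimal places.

(-5.82, -10.50)

Leg 1 (209°, 12 nmi): east 12 sin 209° = -5.82, north 12 cos 209° = -10.50
Summing: -5.82 nmi east, -10.50 nmi north → (-5.82, -10.50).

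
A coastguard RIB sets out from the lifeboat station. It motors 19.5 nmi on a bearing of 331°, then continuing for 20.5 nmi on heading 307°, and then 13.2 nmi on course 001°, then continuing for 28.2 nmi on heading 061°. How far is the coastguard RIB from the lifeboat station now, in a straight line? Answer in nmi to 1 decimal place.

56.3 nmi

Leg 1 (331°, 19.5 nmi): east 19.5 sin 331° = -9.45, north 19.5 cos 331° = 17.06
Leg 2 (307°, 20.5 nmi): east 20.5 sin 307° = -16.37, north 20.5 cos 307° = 12.34
Leg 3 (001°, 13.2 nmi): east 13.2 sin 1° = 0.23, north 13.2 cos 1° = 13.20
Leg 4 (061°, 28.2 nmi): east 28.2 sin 61° = 24.66, north 28.2 cos 61° = 13.67
Net: -0.93 east, 56.26 north. Distance = √((-0.93)² + (56.26)²) = 56.270 nmi.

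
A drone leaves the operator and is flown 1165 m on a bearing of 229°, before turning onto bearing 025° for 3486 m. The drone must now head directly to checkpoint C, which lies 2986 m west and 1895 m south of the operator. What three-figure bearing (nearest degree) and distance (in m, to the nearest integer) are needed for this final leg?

220°, 5588 m

Leg 1 (229°, 1165 m): east 1165 sin 229° = -879.24, north 1165 cos 229° = -764.31
Leg 2 (025°, 3486 m): east 3486 sin 25° = 1473.25, north 3486 cos 25° = 3159.39
Current position: (594.01, 2395.08). Target: (-2986, -1895). Remaining: Δeast = -3580.01, Δnorth = -4290.08.
Bearing = atan2(-3580.01, -4290.08) mod 360° = 219.84°; distance = √((-3580.01)² + (-4290.08)²) = 5587.599 m.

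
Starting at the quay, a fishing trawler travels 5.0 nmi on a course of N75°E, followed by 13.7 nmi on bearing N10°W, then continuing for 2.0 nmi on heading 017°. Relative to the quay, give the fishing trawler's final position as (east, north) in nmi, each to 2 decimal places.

(3.04, 16.70)

Leg 1 (N75°E, 5.0 nmi): east 5.0 sin 75° = 4.83, north 5.0 cos 75° = 1.29
Leg 2 (N10°W, 13.7 nmi): east 13.7 sin 350° = -2.38, north 13.7 cos 350° = 13.49
Leg 3 (017°, 2.0 nmi): east 2.0 sin 17° = 0.58, north 2.0 cos 17° = 1.91
Summing: 3.04 nmi east, 16.70 nmi north → (3.04, 16.70).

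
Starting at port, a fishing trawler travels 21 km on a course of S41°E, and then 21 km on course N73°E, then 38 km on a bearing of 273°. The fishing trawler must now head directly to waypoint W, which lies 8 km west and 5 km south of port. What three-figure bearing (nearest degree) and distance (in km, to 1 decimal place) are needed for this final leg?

305°, 4.8 km

Leg 1 (S41°E, 21 km): east 21 sin 139° = 13.78, north 21 cos 139° = -15.85
Leg 2 (N73°E, 21 km): east 21 sin 73° = 20.08, north 21 cos 73° = 6.14
Leg 3 (273°, 38 km): east 38 sin 273° = -37.95, north 38 cos 273° = 1.99
Current position: (-4.09, -7.72). Target: (-8, -5). Remaining: Δeast = -3.91, Δnorth = 2.72.
Bearing = atan2(-3.91, 2.72) mod 360° = 304.82°; distance = √((-3.91)² + (2.72)²) = 4.765 km.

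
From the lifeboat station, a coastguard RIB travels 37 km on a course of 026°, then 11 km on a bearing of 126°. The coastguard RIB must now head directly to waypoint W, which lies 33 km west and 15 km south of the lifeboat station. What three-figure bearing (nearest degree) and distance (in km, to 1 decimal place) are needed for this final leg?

Leg 1 (026°, 37 km): east 37 sin 26° = 16.22, north 37 cos 26° = 33.26
Leg 2 (126°, 11 km): east 11 sin 126° = 8.90, north 11 cos 126° = -6.47
Current position: (25.12, 26.79). Target: (-33, -15). Remaining: Δeast = -58.12, Δnorth = -41.79.
Bearing = atan2(-58.12, -41.79) mod 360° = 234.28°; distance = √((-58.12)² + (-41.79)²) = 71.583 km.

234°, 71.6 km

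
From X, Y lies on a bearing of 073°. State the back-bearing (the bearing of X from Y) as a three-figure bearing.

253°

Back-bearing = 073° + 180° = 253°.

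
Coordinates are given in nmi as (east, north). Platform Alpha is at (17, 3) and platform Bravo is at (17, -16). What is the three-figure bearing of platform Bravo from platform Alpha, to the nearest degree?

180°

Δeast = 17 − 17 = 0.00; Δnorth = -16 − 3 = -19.00.
Bearing = atan2(Δeast, Δnorth) mod 360° = 180.00° ≈ 180°.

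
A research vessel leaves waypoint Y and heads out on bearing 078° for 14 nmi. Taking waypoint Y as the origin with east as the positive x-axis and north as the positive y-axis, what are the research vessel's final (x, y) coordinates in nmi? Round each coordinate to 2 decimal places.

Leg 1 (078°, 14 nmi): east 14 sin 78° = 13.69, north 14 cos 78° = 2.91
Summing: 13.69 nmi east, 2.91 nmi north → (13.69, 2.91).

(13.69, 2.91)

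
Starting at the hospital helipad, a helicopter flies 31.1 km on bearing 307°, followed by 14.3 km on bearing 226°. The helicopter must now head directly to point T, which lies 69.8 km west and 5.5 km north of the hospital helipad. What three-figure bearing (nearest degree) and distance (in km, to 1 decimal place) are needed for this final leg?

265°, 34.8 km

Leg 1 (307°, 31.1 km): east 31.1 sin 307° = -24.84, north 31.1 cos 307° = 18.72
Leg 2 (226°, 14.3 km): east 14.3 sin 226° = -10.29, north 14.3 cos 226° = -9.93
Current position: (-35.12, 8.78). Target: (-69.8, 5.5). Remaining: Δeast = -34.68, Δnorth = -3.28.
Bearing = atan2(-34.68, -3.28) mod 360° = 264.59°; distance = √((-34.68)² + (-3.28)²) = 34.831 km.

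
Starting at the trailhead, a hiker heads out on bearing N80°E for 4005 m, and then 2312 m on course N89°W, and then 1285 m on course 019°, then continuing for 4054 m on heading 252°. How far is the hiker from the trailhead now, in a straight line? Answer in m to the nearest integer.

Leg 1 (N80°E, 4005 m): east 4005 sin 80° = 3944.16, north 4005 cos 80° = 695.46
Leg 2 (N89°W, 2312 m): east 2312 sin 271° = -2311.65, north 2312 cos 271° = 40.35
Leg 3 (019°, 1285 m): east 1285 sin 19° = 418.36, north 1285 cos 19° = 1214.99
Leg 4 (252°, 4054 m): east 4054 sin 252° = -3855.58, north 4054 cos 252° = -1252.75
Net: -1804.72 east, 698.05 north. Distance = √((-1804.72)² + (698.05)²) = 1935.016 m.

1935 m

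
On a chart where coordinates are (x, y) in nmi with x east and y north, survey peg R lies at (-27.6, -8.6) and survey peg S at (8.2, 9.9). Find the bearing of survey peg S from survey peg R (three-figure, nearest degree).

063°

Δeast = 8.2 − -27.6 = 35.80; Δnorth = 9.9 − -8.6 = 18.50.
Bearing = atan2(Δeast, Δnorth) mod 360° = 62.67° ≈ 063°.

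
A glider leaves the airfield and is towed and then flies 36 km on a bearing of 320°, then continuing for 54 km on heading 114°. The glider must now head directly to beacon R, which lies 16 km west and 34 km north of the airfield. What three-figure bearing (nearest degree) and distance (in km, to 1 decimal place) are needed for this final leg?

304°, 50.9 km

Leg 1 (320°, 36 km): east 36 sin 320° = -23.14, north 36 cos 320° = 27.58
Leg 2 (114°, 54 km): east 54 sin 114° = 49.33, north 54 cos 114° = -21.96
Current position: (26.19, 5.61). Target: (-16, 34). Remaining: Δeast = -42.19, Δnorth = 28.39.
Bearing = atan2(-42.19, 28.39) mod 360° = 303.93°; distance = √((-42.19)² + (28.39)²) = 50.851 km.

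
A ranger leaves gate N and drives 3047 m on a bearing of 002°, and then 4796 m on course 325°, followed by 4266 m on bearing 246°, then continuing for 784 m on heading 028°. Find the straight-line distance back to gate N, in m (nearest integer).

Leg 1 (002°, 3047 m): east 3047 sin 2° = 106.34, north 3047 cos 2° = 3045.14
Leg 2 (325°, 4796 m): east 4796 sin 325° = -2750.87, north 4796 cos 325° = 3928.65
Leg 3 (246°, 4266 m): east 4266 sin 246° = -3897.18, north 4266 cos 246° = -1735.14
Leg 4 (028°, 784 m): east 784 sin 28° = 368.07, north 784 cos 28° = 692.23
Net: -6173.65 east, 5930.89 north. Distance = √((-6173.65)² + (5930.89)²) = 8560.925 m.

8561 m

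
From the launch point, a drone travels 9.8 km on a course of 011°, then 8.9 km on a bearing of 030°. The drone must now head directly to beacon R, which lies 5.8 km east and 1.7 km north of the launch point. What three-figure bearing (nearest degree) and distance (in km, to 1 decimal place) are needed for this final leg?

182°, 15.6 km

Leg 1 (011°, 9.8 km): east 9.8 sin 11° = 1.87, north 9.8 cos 11° = 9.62
Leg 2 (030°, 8.9 km): east 8.9 sin 30° = 4.45, north 8.9 cos 30° = 7.71
Current position: (6.32, 17.33). Target: (5.8, 1.7). Remaining: Δeast = -0.52, Δnorth = -15.63.
Bearing = atan2(-0.52, -15.63) mod 360° = 181.91°; distance = √((-0.52)² + (-15.63)²) = 15.636 km.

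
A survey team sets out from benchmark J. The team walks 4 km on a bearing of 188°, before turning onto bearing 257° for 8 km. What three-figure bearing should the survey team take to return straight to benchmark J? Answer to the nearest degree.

055°

Leg 1 (188°, 4 km): east 4 sin 188° = -0.56, north 4 cos 188° = -3.96
Leg 2 (257°, 8 km): east 8 sin 257° = -7.79, north 8 cos 257° = -1.80
Net displacement: -8.35 east, -5.76 north. Direction back to start is (8.35, 5.76): bearing = atan2(8.35, 5.76) mod 360° = 55.40° ≈ 055°.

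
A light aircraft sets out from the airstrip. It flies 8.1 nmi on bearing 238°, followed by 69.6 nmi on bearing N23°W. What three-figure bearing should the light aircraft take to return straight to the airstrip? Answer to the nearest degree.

Leg 1 (238°, 8.1 nmi): east 8.1 sin 238° = -6.87, north 8.1 cos 238° = -4.29
Leg 2 (N23°W, 69.6 nmi): east 69.6 sin 337° = -27.19, north 69.6 cos 337° = 64.07
Net displacement: -34.06 east, 59.77 north. Direction back to start is (34.06, -59.77): bearing = atan2(34.06, -59.77) mod 360° = 150.32° ≈ 150°.

150°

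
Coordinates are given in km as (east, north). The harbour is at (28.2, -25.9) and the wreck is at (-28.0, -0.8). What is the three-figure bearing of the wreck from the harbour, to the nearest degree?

294°

Δeast = -28.0 − 28.2 = -56.20; Δnorth = -0.8 − -25.9 = 25.10.
Bearing = atan2(Δeast, Δnorth) mod 360° = 294.07° ≈ 294°.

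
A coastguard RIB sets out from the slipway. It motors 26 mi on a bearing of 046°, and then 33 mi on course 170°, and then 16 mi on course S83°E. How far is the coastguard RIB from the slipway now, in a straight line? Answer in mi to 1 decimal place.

Leg 1 (046°, 26 mi): east 26 sin 46° = 18.70, north 26 cos 46° = 18.06
Leg 2 (170°, 33 mi): east 33 sin 170° = 5.73, north 33 cos 170° = -32.50
Leg 3 (S83°E, 16 mi): east 16 sin 97° = 15.88, north 16 cos 97° = -1.95
Net: 40.31 east, -16.39 north. Distance = √((40.31)² + (-16.39)²) = 43.517 mi.

43.5 mi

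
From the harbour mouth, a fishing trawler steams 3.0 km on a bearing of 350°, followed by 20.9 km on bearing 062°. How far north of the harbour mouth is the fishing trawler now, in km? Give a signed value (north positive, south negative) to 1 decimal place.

12.8 km

Leg 1 (350°, 3.0 km): east 3.0 sin 350° = -0.52, north 3.0 cos 350° = 2.95
Leg 2 (062°, 20.9 km): east 20.9 sin 62° = 18.45, north 20.9 cos 62° = 9.81
Net north component: 12.77 km.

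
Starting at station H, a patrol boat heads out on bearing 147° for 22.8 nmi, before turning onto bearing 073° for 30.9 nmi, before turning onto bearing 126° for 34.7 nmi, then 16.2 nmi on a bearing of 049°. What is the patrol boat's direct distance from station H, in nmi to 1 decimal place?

84.6 nmi

Leg 1 (147°, 22.8 nmi): east 22.8 sin 147° = 12.42, north 22.8 cos 147° = -19.12
Leg 2 (073°, 30.9 nmi): east 30.9 sin 73° = 29.55, north 30.9 cos 73° = 9.03
Leg 3 (126°, 34.7 nmi): east 34.7 sin 126° = 28.07, north 34.7 cos 126° = -20.40
Leg 4 (049°, 16.2 nmi): east 16.2 sin 49° = 12.23, north 16.2 cos 49° = 10.63
Net: 82.27 east, -19.86 north. Distance = √((82.27)² + (-19.86)²) = 84.629 nmi.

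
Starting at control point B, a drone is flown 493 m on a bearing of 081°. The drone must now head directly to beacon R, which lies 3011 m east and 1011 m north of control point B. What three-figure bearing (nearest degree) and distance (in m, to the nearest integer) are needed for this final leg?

Leg 1 (081°, 493 m): east 493 sin 81° = 486.93, north 493 cos 81° = 77.12
Current position: (486.93, 77.12). Target: (3011, 1011). Remaining: Δeast = 2524.07, Δnorth = 933.88.
Bearing = atan2(2524.07, 933.88) mod 360° = 69.70°; distance = √((2524.07)² + (933.88)²) = 2691.293 m.

070°, 2691 m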